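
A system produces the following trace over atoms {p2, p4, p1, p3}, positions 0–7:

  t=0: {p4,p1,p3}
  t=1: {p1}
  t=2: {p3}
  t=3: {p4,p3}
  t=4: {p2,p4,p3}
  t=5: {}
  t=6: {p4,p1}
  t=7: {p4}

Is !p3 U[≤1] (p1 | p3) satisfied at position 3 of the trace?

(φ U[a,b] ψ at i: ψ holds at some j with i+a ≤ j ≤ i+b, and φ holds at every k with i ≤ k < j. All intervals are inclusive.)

Holds

Need some j in [3,4] with (p1 | p3), and !p3 at every k in [3,j-1].
  j=3: (p1 | p3) holds; no prefix to check → satisfied.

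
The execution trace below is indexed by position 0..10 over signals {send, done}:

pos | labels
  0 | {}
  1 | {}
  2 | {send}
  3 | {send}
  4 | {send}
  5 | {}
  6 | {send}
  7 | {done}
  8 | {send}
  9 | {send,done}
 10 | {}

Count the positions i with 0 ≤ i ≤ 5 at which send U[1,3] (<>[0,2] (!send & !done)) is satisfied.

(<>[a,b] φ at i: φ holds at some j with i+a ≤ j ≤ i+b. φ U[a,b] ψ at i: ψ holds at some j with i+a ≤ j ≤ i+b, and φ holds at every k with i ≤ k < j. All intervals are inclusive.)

3

Evaluate at each i in [0,5]:
  i=0: ✗ (lhs fails at k=0 before rhs at j=1)
  i=1: ✗ (lhs fails at k=1 before rhs at j=3)
  i=2: ✓ (rhs at j=3; lhs holds on [2,2])
  i=3: ✓ (rhs at j=4; lhs holds on [3,3])
  i=4: ✓ (rhs at j=5; lhs holds on [4,4])
  i=5: ✗ (lhs fails at k=5 before rhs at j=8)
Positions where it holds: {2, 3, 4} → 3.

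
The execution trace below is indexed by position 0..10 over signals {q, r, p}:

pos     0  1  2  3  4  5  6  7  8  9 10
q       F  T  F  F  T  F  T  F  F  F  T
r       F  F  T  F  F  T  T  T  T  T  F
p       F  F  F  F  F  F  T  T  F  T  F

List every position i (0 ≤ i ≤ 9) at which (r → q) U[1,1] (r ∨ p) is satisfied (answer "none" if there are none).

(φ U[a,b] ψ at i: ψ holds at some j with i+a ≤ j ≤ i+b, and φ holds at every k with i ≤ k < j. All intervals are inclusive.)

1, 4, 6

Evaluate at each i in [0,9]:
  i=0: ✗ (no rhs in [1,1])
  i=1: ✓ (rhs at j=2; lhs holds on [1,1])
  i=2: ✗ (no rhs in [3,3])
  i=3: ✗ (no rhs in [4,4])
  i=4: ✓ (rhs at j=5; lhs holds on [4,4])
  i=5: ✗ (lhs fails at k=5 before rhs at j=6)
  i=6: ✓ (rhs at j=7; lhs holds on [6,6])
  i=7: ✗ (lhs fails at k=7 before rhs at j=8)
  i=8: ✗ (lhs fails at k=8 before rhs at j=9)
  i=9: ✗ (no rhs in [10,10])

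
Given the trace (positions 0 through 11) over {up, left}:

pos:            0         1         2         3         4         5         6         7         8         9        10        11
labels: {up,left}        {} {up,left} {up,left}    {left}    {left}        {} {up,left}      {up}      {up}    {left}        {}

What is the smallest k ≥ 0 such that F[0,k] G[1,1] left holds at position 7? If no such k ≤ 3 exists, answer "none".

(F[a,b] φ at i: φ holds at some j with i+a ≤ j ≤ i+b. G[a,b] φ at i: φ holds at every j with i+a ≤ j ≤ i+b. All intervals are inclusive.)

2

Scan j = 7,8,… for G[1,1] left:
  j=7: fails
  j=8: fails
  j=9: holds
First hit at j=9, so smallest k = 9-7 = 2.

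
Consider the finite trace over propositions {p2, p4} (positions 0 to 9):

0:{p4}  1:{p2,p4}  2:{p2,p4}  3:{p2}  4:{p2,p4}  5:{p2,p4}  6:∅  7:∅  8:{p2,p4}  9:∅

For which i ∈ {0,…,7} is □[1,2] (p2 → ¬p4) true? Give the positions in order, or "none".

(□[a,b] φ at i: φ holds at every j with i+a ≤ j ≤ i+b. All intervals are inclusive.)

Evaluate at each i in [0,7]:
  i=0: ✗ (fails at j=1)
  i=1: ✗ (fails at j=2)
  i=2: ✗ (fails at j=4)
  i=3: ✗ (fails at j=4)
  i=4: ✗ (fails at j=5)
  i=5: ✓ (all of [6,7])
  i=6: ✗ (fails at j=8)
  i=7: ✗ (fails at j=8)

5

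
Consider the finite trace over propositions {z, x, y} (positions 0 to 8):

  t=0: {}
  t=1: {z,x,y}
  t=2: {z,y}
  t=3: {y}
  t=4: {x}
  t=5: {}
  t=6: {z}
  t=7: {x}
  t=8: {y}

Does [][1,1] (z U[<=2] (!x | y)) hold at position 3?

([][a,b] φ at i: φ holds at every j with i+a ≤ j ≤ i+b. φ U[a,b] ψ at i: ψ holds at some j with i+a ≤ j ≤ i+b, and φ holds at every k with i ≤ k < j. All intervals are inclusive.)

Check (z U[<=2] (!x | y)) at every j in [4,4]:
  j=4: fails
Fails at j=4 → formula fails.

False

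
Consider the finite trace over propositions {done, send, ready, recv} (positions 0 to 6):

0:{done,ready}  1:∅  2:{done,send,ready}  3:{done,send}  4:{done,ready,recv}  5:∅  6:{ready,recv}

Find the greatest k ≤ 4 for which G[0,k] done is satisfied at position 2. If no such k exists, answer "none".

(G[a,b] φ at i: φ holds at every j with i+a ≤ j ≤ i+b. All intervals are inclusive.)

done must hold from j=2 onward; find where it first fails.
  j=2: holds
  j=3: holds
  j=4: holds
  j=5: fails
Holds on [2,4], so largest k = 2.

2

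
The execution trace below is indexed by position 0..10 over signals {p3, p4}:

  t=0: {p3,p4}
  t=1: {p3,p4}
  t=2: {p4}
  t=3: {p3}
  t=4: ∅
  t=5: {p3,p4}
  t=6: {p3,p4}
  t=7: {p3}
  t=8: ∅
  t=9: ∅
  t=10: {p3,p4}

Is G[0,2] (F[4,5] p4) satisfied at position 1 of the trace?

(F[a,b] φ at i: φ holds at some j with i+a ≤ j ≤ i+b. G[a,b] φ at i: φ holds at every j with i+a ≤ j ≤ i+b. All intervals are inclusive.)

False

Check F[4,5] p4 at every j in [1,3]:
  j=1: holds (witness at 5)
  j=2: holds (witness at 6)
  j=3: fails (none in [7,8])
Fails at j=3 → formula fails.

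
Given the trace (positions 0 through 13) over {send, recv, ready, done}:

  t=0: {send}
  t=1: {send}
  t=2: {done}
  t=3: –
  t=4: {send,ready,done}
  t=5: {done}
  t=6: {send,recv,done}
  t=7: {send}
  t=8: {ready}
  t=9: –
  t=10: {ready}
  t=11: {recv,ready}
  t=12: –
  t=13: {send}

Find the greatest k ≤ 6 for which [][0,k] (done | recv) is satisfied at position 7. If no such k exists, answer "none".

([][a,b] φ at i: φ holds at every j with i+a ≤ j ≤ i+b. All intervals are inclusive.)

none

(done | recv) must hold from j=7 onward; find where it first fails.
  j=7: fails → no k works.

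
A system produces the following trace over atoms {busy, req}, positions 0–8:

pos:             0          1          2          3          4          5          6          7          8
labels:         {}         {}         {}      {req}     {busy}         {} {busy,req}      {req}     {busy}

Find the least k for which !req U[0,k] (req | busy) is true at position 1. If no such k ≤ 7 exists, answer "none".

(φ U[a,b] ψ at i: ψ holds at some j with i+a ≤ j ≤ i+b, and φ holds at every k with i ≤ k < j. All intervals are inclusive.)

Need earliest j ≥ 1 with (req | busy), and !req at every k in [1,j-1].
  j=1: rhs fails.
  j=2: rhs fails.
  j=3: rhs holds; lhs holds on [1,2]. k = 2.

2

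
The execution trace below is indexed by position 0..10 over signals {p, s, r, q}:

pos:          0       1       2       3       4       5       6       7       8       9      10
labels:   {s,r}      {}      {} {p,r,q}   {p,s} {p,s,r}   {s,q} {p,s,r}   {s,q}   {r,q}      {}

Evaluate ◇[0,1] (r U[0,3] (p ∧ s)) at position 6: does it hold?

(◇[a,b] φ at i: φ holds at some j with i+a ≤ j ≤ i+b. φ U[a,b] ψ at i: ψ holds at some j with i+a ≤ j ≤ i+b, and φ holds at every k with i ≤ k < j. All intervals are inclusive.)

Check (r U[0,3] (p ∧ s)) at each j in [6,7]:
  j=6: fails
  j=7: holds
Found at j=7 → formula holds.

Holds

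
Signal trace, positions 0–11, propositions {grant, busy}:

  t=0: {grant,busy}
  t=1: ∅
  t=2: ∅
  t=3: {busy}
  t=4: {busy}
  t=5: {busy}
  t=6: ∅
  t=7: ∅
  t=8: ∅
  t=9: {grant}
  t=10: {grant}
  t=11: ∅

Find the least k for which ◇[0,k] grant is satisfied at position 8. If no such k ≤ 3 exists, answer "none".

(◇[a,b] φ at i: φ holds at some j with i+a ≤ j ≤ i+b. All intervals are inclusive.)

1

Scan j = 8,9,… for grant:
  j=8: fails
  j=9: holds
First hit at j=9, so smallest k = 9-8 = 1.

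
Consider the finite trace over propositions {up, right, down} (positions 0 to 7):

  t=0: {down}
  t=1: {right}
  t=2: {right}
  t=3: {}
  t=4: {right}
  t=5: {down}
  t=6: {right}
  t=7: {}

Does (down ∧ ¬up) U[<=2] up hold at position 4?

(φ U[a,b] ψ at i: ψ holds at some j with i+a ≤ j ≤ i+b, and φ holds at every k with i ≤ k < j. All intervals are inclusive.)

Need some j in [4,6] with up, and (down ∧ ¬up) at every k in [4,j-1].
  j=4: up false.
  j=5: up false.
  j=6: up false.
No j in the window works → until fails.

No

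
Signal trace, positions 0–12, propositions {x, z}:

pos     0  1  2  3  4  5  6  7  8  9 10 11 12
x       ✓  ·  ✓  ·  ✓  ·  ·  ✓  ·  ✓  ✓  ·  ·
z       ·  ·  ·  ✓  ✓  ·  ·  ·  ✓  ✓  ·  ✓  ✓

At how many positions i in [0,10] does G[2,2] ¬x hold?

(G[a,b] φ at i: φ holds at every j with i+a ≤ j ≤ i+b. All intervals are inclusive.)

6

Evaluate at each i in [0,10]:
  i=0: ✗ (fails at j=2)
  i=1: ✓ (all of [3,3])
  i=2: ✗ (fails at j=4)
  i=3: ✓ (all of [5,5])
  i=4: ✓ (all of [6,6])
  i=5: ✗ (fails at j=7)
  i=6: ✓ (all of [8,8])
  i=7: ✗ (fails at j=9)
  i=8: ✗ (fails at j=10)
  i=9: ✓ (all of [11,11])
  i=10: ✓ (all of [12,12])
Positions where it holds: {1, 3, 4, 6, 9, 10} → 6.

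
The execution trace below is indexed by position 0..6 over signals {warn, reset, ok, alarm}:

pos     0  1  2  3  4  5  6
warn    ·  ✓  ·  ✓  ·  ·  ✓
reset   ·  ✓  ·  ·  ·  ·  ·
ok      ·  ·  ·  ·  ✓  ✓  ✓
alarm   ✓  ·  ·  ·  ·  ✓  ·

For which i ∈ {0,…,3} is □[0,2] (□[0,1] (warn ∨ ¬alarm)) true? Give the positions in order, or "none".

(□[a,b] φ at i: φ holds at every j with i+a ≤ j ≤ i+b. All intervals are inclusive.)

1

Evaluate at each i in [0,3]:
  i=0: ✗ (fails at j=0)
  i=1: ✓ (all of [1,3])
  i=2: ✗ (fails at j=4)
  i=3: ✗ (fails at j=4)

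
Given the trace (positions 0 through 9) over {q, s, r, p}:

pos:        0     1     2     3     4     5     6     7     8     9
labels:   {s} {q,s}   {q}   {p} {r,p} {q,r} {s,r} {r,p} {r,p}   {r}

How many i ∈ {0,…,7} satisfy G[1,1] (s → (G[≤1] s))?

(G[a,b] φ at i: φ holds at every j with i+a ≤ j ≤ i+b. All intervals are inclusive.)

Evaluate at each i in [0,7]:
  i=0: ✗ (fails at j=1)
  i=1: ✓ (all of [2,2])
  i=2: ✓ (all of [3,3])
  i=3: ✓ (all of [4,4])
  i=4: ✓ (all of [5,5])
  i=5: ✗ (fails at j=6)
  i=6: ✓ (all of [7,7])
  i=7: ✓ (all of [8,8])
Positions where it holds: {1, 2, 3, 4, 6, 7} → 6.

6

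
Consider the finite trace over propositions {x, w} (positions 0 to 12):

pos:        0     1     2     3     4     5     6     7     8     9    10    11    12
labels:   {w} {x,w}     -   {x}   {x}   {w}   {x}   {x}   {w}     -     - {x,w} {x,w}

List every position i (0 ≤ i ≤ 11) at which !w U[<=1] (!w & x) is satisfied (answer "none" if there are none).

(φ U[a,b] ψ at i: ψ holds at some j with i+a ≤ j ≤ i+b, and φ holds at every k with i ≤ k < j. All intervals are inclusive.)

2, 3, 4, 6, 7

Evaluate at each i in [0,11]:
  i=0: ✗ (no rhs in [0,1])
  i=1: ✗ (no rhs in [1,2])
  i=2: ✓ (rhs at j=3; lhs holds on [2,2])
  i=3: ✓ (rhs at j=3)
  i=4: ✓ (rhs at j=4)
  i=5: ✗ (lhs fails at k=5 before rhs at j=6)
  i=6: ✓ (rhs at j=6)
  i=7: ✓ (rhs at j=7)
  i=8: ✗ (no rhs in [8,9])
  i=9: ✗ (no rhs in [9,10])
  i=10: ✗ (no rhs in [10,11])
  i=11: ✗ (no rhs in [11,12])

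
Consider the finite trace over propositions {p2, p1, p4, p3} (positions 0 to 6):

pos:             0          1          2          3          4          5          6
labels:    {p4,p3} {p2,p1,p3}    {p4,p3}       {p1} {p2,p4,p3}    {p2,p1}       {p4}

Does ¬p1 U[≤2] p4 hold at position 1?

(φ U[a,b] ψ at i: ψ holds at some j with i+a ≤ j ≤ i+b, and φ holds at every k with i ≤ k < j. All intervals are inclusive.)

No

Need some j in [1,3] with p4, and ¬p1 at every k in [1,j-1].
  j=1: p4 false.
  j=2: p4 holds, but ¬p1 fails at k=1 → not this j.
  j=3: p4 false.
No j in the window works → until fails.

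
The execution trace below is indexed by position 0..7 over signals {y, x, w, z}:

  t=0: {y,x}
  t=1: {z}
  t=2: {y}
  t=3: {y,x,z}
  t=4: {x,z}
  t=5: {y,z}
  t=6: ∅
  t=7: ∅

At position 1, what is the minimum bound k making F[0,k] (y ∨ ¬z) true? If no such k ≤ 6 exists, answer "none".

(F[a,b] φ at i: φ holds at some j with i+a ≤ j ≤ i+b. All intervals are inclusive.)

1

Scan j = 1,2,… for (y ∨ ¬z):
  j=1: fails
  j=2: holds
First hit at j=2, so smallest k = 2-1 = 1.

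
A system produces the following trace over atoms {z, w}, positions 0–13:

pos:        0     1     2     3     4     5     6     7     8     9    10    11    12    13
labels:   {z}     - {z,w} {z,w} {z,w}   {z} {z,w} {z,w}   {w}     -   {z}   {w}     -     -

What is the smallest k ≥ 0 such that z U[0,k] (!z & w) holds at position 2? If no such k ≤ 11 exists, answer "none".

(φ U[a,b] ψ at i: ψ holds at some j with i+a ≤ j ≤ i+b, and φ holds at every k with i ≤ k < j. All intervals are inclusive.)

6

Need earliest j ≥ 2 with (!z & w), and z at every k in [2,j-1].
  j=2: rhs fails.
  j=3: rhs fails.
  j=4: rhs fails.
  j=5: rhs fails.
  j=6: rhs fails.
  j=7: rhs fails.
  j=8: rhs holds; lhs holds on [2,7]. k = 6.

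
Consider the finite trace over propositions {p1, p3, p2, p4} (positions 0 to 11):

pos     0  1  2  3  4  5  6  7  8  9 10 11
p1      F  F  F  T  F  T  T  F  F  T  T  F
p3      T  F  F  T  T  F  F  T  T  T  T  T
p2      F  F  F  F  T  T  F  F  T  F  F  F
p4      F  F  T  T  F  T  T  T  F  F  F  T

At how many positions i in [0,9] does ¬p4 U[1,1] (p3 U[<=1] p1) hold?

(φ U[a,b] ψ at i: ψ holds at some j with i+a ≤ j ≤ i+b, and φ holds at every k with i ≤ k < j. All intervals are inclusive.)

Evaluate at each i in [0,9]:
  i=0: ✗ (no rhs in [1,1])
  i=1: ✗ (no rhs in [2,2])
  i=2: ✗ (lhs fails at k=2 before rhs at j=3)
  i=3: ✗ (lhs fails at k=3 before rhs at j=4)
  i=4: ✓ (rhs at j=5; lhs holds on [4,4])
  i=5: ✗ (lhs fails at k=5 before rhs at j=6)
  i=6: ✗ (no rhs in [7,7])
  i=7: ✗ (lhs fails at k=7 before rhs at j=8)
  i=8: ✓ (rhs at j=9; lhs holds on [8,8])
  i=9: ✓ (rhs at j=10; lhs holds on [9,9])
Positions where it holds: {4, 8, 9} → 3.

3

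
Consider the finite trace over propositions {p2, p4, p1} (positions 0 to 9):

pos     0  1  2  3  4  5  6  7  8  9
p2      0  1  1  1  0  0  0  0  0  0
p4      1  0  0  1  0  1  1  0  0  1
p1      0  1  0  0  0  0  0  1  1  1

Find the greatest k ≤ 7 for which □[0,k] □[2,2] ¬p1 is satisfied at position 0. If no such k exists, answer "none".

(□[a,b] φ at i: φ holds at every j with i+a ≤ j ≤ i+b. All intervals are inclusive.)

□[2,2] ¬p1 must hold from j=0 onward; find where it first fails.
  j=0: holds
  j=1: holds
  j=2: holds
  j=3: holds
  j=4: holds
  j=5: fails
Holds on [0,4], so largest k = 4.

4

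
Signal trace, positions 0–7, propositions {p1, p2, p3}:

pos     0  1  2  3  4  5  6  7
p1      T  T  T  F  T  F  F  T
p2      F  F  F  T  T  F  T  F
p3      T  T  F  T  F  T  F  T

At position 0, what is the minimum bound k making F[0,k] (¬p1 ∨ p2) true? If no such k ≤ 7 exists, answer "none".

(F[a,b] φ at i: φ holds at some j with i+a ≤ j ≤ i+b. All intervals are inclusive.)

3

Scan j = 0,1,… for (¬p1 ∨ p2):
  j=0: fails
  j=1: fails
  j=2: fails
  j=3: holds
First hit at j=3, so smallest k = 3-0 = 3.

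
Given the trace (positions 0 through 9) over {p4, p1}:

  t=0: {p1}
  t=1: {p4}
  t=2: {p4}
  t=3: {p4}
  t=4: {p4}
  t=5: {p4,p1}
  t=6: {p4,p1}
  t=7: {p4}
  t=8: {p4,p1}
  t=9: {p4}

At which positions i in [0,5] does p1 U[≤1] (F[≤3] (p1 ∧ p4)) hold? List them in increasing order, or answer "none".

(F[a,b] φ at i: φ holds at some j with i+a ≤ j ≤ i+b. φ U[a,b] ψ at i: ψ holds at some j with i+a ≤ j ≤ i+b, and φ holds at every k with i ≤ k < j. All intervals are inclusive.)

Evaluate at each i in [0,5]:
  i=0: ✗ (no rhs in [0,1])
  i=1: ✗ (lhs fails at k=1 before rhs at j=2)
  i=2: ✓ (rhs at j=2)
  i=3: ✓ (rhs at j=3)
  i=4: ✓ (rhs at j=4)
  i=5: ✓ (rhs at j=5)

2, 3, 4, 5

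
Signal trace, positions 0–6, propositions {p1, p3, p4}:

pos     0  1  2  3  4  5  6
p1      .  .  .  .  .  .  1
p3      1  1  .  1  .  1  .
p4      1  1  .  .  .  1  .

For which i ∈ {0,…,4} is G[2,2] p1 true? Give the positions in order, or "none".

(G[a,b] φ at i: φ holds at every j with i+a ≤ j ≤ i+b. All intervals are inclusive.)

Evaluate at each i in [0,4]:
  i=0: ✗ (fails at j=2)
  i=1: ✗ (fails at j=3)
  i=2: ✗ (fails at j=4)
  i=3: ✗ (fails at j=5)
  i=4: ✓ (all of [6,6])

4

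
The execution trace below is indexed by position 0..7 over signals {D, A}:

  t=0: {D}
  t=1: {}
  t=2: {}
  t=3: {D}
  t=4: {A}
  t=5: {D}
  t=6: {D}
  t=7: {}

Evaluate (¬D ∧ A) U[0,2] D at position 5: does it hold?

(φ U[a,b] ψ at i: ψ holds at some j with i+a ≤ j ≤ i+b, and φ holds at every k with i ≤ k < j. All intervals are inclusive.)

Holds

Need some j in [5,7] with D, and (¬D ∧ A) at every k in [5,j-1].
  j=5: D holds; no prefix to check → satisfied.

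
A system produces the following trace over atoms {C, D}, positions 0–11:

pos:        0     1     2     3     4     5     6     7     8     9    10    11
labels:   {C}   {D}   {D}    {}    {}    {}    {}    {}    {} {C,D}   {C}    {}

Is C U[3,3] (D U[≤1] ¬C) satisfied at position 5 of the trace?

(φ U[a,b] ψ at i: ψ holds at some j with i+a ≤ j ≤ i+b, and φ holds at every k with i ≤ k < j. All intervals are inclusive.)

Need some j in [8,8] with (D U[≤1] ¬C), and C at every k in [5,j-1].
  j=8: (D U[≤1] ¬C) holds, but C fails at k=5 → not this j.
No j in the window works → until fails.

No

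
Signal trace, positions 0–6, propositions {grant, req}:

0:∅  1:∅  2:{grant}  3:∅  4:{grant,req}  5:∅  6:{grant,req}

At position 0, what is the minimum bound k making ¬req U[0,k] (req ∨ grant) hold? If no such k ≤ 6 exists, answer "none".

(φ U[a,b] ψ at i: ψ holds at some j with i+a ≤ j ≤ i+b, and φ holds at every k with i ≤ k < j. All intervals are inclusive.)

Need earliest j ≥ 0 with (req ∨ grant), and ¬req at every k in [0,j-1].
  j=0: rhs fails.
  j=1: rhs fails.
  j=2: rhs holds; lhs holds on [0,1]. k = 2.

2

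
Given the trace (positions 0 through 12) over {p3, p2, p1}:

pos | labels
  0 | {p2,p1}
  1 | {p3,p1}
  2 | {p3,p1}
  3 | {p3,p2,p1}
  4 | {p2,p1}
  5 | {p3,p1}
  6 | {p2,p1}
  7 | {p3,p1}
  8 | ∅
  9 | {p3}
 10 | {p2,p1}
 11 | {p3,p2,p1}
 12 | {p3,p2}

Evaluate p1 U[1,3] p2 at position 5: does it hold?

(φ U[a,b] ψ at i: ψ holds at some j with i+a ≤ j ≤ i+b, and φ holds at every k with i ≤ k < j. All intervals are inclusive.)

Yes

Need some j in [6,8] with p2, and p1 at every k in [5,j-1].
  j=6: p2 holds; p1 holds at every k in [5,5] → satisfied.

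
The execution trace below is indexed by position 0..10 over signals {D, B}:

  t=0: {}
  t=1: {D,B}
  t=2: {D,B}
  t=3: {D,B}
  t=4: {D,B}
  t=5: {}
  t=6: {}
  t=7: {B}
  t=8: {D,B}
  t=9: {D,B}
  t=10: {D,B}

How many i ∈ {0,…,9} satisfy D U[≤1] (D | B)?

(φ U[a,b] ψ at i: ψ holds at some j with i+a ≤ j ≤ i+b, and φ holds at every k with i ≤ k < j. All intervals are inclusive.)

7

Evaluate at each i in [0,9]:
  i=0: ✗ (lhs fails at k=0 before rhs at j=1)
  i=1: ✓ (rhs at j=1)
  i=2: ✓ (rhs at j=2)
  i=3: ✓ (rhs at j=3)
  i=4: ✓ (rhs at j=4)
  i=5: ✗ (no rhs in [5,6])
  i=6: ✗ (lhs fails at k=6 before rhs at j=7)
  i=7: ✓ (rhs at j=7)
  i=8: ✓ (rhs at j=8)
  i=9: ✓ (rhs at j=9)
Positions where it holds: {1, 2, 3, 4, 7, 8, 9} → 7.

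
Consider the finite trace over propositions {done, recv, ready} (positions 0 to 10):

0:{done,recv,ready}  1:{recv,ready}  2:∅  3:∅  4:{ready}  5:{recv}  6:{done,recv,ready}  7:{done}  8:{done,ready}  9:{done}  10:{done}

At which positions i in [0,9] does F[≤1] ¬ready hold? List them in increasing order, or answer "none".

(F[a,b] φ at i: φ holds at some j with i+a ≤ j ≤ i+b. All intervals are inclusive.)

Evaluate at each i in [0,9]:
  i=0: ✗ (none in [0,1])
  i=1: ✓ (witness j=2)
  i=2: ✓ (witness j=2)
  i=3: ✓ (witness j=3)
  i=4: ✓ (witness j=5)
  i=5: ✓ (witness j=5)
  i=6: ✓ (witness j=7)
  i=7: ✓ (witness j=7)
  i=8: ✓ (witness j=9)
  i=9: ✓ (witness j=9)

1, 2, 3, 4, 5, 6, 7, 8, 9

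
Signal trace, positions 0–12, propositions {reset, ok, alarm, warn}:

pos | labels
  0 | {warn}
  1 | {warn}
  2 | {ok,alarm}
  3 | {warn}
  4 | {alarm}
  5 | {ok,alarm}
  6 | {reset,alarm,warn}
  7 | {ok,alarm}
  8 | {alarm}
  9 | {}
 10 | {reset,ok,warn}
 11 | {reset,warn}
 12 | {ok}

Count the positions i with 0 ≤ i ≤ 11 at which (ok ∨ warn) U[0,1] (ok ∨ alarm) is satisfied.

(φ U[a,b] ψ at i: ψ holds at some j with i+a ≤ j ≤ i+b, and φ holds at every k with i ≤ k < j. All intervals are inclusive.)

Evaluate at each i in [0,11]:
  i=0: ✗ (no rhs in [0,1])
  i=1: ✓ (rhs at j=2; lhs holds on [1,1])
  i=2: ✓ (rhs at j=2)
  i=3: ✓ (rhs at j=4; lhs holds on [3,3])
  i=4: ✓ (rhs at j=4)
  i=5: ✓ (rhs at j=5)
  i=6: ✓ (rhs at j=6)
  i=7: ✓ (rhs at j=7)
  i=8: ✓ (rhs at j=8)
  i=9: ✗ (lhs fails at k=9 before rhs at j=10)
  i=10: ✓ (rhs at j=10)
  i=11: ✓ (rhs at j=12; lhs holds on [11,11])
Positions where it holds: {1, 2, 3, 4, 5, 6, 7, 8, 10, 11} → 10.

10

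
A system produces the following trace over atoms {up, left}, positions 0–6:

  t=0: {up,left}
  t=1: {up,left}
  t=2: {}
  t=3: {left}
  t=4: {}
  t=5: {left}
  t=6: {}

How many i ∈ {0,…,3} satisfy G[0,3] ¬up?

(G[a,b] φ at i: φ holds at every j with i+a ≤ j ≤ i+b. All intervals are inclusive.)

Evaluate at each i in [0,3]:
  i=0: ✗ (fails at j=0)
  i=1: ✗ (fails at j=1)
  i=2: ✓ (all of [2,5])
  i=3: ✓ (all of [3,6])
Positions where it holds: {2, 3} → 2.

2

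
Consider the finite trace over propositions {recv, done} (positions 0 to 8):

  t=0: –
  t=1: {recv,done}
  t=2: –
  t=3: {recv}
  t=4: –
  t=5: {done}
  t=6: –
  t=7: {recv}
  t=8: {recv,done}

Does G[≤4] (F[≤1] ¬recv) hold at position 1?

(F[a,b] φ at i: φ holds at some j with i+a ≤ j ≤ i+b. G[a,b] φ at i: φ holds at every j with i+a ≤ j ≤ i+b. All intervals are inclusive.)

Holds

Check F[≤1] ¬recv at every j in [1,5]:
  j=1: holds (witness at 2)
  j=2: holds (witness at 2)
  j=3: holds (witness at 4)
  j=4: holds (witness at 4)
  j=5: holds (witness at 5)
All positions satisfy it → formula holds.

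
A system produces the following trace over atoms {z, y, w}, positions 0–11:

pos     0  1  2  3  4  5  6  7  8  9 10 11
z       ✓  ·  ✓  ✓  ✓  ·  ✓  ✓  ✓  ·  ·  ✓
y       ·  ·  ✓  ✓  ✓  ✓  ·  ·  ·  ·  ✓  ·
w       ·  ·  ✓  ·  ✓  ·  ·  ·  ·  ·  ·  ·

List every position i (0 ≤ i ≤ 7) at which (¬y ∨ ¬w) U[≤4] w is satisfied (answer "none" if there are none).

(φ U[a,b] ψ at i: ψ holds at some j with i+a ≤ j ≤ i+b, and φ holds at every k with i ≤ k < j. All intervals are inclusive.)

Evaluate at each i in [0,7]:
  i=0: ✓ (rhs at j=2; lhs holds on [0,1])
  i=1: ✓ (rhs at j=2; lhs holds on [1,1])
  i=2: ✓ (rhs at j=2)
  i=3: ✓ (rhs at j=4; lhs holds on [3,3])
  i=4: ✓ (rhs at j=4)
  i=5: ✗ (no rhs in [5,9])
  i=6: ✗ (no rhs in [6,10])
  i=7: ✗ (no rhs in [7,11])

0, 1, 2, 3, 4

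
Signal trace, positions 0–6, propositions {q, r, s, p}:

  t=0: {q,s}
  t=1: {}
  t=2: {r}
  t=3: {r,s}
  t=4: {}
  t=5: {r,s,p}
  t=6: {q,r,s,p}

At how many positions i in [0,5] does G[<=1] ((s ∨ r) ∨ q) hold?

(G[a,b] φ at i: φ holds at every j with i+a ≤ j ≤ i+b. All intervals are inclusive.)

Evaluate at each i in [0,5]:
  i=0: ✗ (fails at j=1)
  i=1: ✗ (fails at j=1)
  i=2: ✓ (all of [2,3])
  i=3: ✗ (fails at j=4)
  i=4: ✗ (fails at j=4)
  i=5: ✓ (all of [5,6])
Positions where it holds: {2, 5} → 2.

2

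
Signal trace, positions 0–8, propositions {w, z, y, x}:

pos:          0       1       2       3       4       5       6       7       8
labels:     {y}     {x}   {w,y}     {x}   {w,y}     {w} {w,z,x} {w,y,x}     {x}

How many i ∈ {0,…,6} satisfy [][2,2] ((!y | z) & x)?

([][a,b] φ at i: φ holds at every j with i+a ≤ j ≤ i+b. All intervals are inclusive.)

3

Evaluate at each i in [0,6]:
  i=0: ✗ (fails at j=2)
  i=1: ✓ (all of [3,3])
  i=2: ✗ (fails at j=4)
  i=3: ✗ (fails at j=5)
  i=4: ✓ (all of [6,6])
  i=5: ✗ (fails at j=7)
  i=6: ✓ (all of [8,8])
Positions where it holds: {1, 4, 6} → 3.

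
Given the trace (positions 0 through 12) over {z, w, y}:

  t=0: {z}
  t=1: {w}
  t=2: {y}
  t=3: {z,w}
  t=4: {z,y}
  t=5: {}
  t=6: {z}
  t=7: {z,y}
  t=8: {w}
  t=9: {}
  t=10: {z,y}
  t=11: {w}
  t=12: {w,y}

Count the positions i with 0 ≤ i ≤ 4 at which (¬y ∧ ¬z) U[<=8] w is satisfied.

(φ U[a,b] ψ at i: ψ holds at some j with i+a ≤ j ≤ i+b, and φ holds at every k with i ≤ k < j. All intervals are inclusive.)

Evaluate at each i in [0,4]:
  i=0: ✗ (lhs fails at k=0 before rhs at j=1)
  i=1: ✓ (rhs at j=1)
  i=2: ✗ (lhs fails at k=2 before rhs at j=3)
  i=3: ✓ (rhs at j=3)
  i=4: ✗ (lhs fails at k=4 before rhs at j=8)
Positions where it holds: {1, 3} → 2.

2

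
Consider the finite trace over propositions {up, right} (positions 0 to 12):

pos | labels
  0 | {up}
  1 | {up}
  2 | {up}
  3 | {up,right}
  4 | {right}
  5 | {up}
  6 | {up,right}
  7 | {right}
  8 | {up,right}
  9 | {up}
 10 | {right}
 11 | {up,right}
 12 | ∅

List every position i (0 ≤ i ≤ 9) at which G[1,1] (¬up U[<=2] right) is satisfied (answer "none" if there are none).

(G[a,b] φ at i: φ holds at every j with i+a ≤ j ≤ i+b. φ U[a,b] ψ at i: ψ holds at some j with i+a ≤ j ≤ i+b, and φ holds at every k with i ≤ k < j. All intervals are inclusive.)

Evaluate at each i in [0,9]:
  i=0: ✗ (fails at j=1)
  i=1: ✗ (fails at j=2)
  i=2: ✓ (all of [3,3])
  i=3: ✓ (all of [4,4])
  i=4: ✗ (fails at j=5)
  i=5: ✓ (all of [6,6])
  i=6: ✓ (all of [7,7])
  i=7: ✓ (all of [8,8])
  i=8: ✗ (fails at j=9)
  i=9: ✓ (all of [10,10])

2, 3, 5, 6, 7, 9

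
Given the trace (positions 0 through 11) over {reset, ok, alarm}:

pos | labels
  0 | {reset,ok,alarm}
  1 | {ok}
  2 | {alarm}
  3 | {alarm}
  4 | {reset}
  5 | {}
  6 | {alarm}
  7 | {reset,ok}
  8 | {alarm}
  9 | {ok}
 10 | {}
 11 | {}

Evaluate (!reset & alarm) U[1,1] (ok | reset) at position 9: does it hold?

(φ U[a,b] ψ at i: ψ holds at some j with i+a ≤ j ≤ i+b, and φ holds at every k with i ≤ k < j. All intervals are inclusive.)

Need some j in [10,10] with (ok | reset), and (!reset & alarm) at every k in [9,j-1].
  j=10: (ok | reset) false.
No j in the window works → until fails.

False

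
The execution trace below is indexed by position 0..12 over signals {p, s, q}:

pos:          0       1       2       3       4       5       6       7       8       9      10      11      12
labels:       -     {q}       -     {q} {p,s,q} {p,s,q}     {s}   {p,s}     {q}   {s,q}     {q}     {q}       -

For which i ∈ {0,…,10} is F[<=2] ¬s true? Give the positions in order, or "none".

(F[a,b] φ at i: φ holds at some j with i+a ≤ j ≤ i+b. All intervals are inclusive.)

Evaluate at each i in [0,10]:
  i=0: ✓ (witness j=0)
  i=1: ✓ (witness j=1)
  i=2: ✓ (witness j=2)
  i=3: ✓ (witness j=3)
  i=4: ✗ (none in [4,6])
  i=5: ✗ (none in [5,7])
  i=6: ✓ (witness j=8)
  i=7: ✓ (witness j=8)
  i=8: ✓ (witness j=8)
  i=9: ✓ (witness j=10)
  i=10: ✓ (witness j=10)

0, 1, 2, 3, 6, 7, 8, 9, 10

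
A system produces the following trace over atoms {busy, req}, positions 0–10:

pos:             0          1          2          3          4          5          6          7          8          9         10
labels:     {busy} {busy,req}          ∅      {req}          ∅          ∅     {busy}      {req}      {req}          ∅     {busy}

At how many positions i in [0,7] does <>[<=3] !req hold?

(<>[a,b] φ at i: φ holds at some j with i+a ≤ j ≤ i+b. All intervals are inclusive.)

8

Evaluate at each i in [0,7]:
  i=0: ✓ (witness j=0)
  i=1: ✓ (witness j=2)
  i=2: ✓ (witness j=2)
  i=3: ✓ (witness j=4)
  i=4: ✓ (witness j=4)
  i=5: ✓ (witness j=5)
  i=6: ✓ (witness j=6)
  i=7: ✓ (witness j=9)
Positions where it holds: {0, 1, 2, 3, 4, 5, 6, 7} → 8.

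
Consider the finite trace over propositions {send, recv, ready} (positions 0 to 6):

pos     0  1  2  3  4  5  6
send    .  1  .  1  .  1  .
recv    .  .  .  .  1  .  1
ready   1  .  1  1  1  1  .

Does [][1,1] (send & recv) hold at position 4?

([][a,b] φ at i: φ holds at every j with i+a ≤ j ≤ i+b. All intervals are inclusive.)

Check (send & recv) at every j in [5,5]:
  j=5: false
Fails at j=5 → formula fails.

Does not hold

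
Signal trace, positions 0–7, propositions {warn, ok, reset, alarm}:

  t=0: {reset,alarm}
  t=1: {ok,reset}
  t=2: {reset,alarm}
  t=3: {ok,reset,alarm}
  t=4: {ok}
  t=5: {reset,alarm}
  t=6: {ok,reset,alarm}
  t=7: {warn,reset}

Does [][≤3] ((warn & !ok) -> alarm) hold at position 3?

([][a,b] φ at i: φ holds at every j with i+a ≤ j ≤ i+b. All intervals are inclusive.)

Yes

Check ((warn & !ok) -> alarm) at every j in [3,6]:
  j=3: antecedent false → ✓
  j=4: antecedent false → ✓
  j=5: antecedent false → ✓
  j=6: antecedent false → ✓
All positions satisfy it → formula holds.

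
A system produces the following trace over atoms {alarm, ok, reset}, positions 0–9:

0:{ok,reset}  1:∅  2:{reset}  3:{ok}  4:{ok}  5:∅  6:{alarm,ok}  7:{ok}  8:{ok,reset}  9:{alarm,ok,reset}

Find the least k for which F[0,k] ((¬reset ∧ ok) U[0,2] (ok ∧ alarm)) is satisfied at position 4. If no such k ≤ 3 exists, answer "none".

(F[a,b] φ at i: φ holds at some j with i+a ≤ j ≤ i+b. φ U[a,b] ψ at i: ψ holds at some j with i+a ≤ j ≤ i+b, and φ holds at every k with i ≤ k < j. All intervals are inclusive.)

2

Scan j = 4,5,… for ((¬reset ∧ ok) U[0,2] (ok ∧ alarm)):
  j=4: fails
  j=5: fails
  j=6: holds
First hit at j=6, so smallest k = 6-4 = 2.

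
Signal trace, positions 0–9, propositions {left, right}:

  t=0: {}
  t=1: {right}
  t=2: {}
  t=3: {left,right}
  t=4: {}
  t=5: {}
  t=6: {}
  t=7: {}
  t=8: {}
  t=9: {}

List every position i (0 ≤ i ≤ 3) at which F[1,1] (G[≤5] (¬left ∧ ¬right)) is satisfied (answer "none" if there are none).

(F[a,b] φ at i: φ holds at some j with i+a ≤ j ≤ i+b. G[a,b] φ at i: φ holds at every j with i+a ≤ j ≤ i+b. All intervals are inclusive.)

3

Evaluate at each i in [0,3]:
  i=0: ✗ (none in [1,1])
  i=1: ✗ (none in [2,2])
  i=2: ✗ (none in [3,3])
  i=3: ✓ (witness j=4)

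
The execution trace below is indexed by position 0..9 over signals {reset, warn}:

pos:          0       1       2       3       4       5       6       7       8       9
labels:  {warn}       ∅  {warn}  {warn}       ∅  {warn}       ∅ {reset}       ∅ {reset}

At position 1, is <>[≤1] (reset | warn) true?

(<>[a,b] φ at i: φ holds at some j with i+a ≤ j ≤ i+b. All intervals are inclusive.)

Check (reset | warn) at each j in [1,2]:
  j=1: false
  j=2: true
Found at j=2 → formula holds.

Yes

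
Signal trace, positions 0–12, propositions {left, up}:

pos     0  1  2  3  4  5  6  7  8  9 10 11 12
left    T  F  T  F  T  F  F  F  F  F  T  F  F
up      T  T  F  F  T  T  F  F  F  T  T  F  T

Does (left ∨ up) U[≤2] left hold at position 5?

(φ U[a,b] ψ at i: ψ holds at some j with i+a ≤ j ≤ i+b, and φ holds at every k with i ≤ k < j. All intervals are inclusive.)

No

Need some j in [5,7] with left, and (left ∨ up) at every k in [5,j-1].
  j=5: left false.
  j=6: left false.
  j=7: left false.
No j in the window works → until fails.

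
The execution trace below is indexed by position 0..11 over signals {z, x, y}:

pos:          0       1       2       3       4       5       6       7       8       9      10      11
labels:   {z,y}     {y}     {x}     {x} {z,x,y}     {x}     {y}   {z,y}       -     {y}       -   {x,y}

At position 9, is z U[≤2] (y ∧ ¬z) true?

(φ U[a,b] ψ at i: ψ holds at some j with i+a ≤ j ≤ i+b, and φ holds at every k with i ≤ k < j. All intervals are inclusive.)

True

Need some j in [9,11] with (y ∧ ¬z), and z at every k in [9,j-1].
  j=9: (y ∧ ¬z) holds; no prefix to check → satisfied.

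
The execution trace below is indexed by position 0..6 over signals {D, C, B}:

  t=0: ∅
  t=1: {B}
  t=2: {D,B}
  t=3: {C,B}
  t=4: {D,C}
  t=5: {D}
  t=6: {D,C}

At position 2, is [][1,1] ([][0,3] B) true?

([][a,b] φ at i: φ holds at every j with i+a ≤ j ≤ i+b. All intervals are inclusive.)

Does not hold

Check [][0,3] B at every j in [3,3]:
  j=3: fails at 4
Fails at j=3 → formula fails.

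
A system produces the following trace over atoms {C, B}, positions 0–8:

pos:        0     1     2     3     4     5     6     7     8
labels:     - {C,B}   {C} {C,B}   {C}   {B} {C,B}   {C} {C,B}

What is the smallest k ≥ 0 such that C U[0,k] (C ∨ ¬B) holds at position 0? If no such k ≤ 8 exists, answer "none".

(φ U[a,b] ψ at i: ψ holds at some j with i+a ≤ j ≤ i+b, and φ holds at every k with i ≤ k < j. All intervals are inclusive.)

0

Need earliest j ≥ 0 with (C ∨ ¬B), and C at every k in [0,j-1].
  j=0: rhs holds (empty prefix). k = 0.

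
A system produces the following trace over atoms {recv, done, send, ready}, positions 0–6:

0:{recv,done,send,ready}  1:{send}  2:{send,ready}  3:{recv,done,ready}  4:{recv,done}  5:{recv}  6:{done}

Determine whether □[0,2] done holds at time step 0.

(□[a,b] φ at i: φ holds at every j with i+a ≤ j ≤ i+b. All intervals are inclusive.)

Check done at every j in [0,2]:
  j=0: true
  j=1: false
  j=2: false
Fails at j=1 → formula fails.

No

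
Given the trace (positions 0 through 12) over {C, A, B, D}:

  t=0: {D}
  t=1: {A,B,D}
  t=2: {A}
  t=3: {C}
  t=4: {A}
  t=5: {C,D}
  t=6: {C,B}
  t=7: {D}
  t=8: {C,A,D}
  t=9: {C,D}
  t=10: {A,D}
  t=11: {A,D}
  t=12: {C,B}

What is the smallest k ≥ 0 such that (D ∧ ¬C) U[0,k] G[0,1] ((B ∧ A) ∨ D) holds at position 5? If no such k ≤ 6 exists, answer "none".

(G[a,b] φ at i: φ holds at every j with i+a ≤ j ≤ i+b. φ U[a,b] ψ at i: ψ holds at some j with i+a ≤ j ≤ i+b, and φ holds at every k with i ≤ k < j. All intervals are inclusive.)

none

Need earliest j ≥ 5 with G[0,1] ((B ∧ A) ∨ D), and (D ∧ ¬C) at every k in [5,j-1].
  j=5: rhs fails.
  j=6: rhs fails.
  j=7: rhs holds but lhs fails at k=5.
  j=8: rhs holds but lhs fails at k=5.
  j=9: rhs holds but lhs fails at k=5.
  j=10: rhs holds but lhs fails at k=5.
  j=11: rhs fails.
No witness within the range → none.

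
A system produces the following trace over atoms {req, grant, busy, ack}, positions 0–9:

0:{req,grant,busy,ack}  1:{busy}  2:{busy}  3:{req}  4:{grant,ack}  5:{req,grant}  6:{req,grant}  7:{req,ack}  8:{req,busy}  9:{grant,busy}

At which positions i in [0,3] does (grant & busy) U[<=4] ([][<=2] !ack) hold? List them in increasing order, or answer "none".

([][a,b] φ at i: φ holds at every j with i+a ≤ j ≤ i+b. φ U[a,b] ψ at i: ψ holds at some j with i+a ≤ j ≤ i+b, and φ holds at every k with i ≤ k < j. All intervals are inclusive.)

Evaluate at each i in [0,3]:
  i=0: ✓ (rhs at j=1; lhs holds on [0,0])
  i=1: ✓ (rhs at j=1)
  i=2: ✗ (no rhs in [2,6])
  i=3: ✗ (no rhs in [3,7])

0, 1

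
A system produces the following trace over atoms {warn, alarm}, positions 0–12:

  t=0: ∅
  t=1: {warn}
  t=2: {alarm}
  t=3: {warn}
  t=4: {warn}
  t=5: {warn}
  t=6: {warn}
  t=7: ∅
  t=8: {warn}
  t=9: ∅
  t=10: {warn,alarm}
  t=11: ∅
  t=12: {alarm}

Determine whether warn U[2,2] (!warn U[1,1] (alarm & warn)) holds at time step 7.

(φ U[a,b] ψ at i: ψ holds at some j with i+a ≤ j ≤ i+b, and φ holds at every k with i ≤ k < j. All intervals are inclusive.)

False

Need some j in [9,9] with (!warn U[1,1] (alarm & warn)), and warn at every k in [7,j-1].
  j=9: (!warn U[1,1] (alarm & warn)) holds, but warn fails at k=7 → not this j.
No j in the window works → until fails.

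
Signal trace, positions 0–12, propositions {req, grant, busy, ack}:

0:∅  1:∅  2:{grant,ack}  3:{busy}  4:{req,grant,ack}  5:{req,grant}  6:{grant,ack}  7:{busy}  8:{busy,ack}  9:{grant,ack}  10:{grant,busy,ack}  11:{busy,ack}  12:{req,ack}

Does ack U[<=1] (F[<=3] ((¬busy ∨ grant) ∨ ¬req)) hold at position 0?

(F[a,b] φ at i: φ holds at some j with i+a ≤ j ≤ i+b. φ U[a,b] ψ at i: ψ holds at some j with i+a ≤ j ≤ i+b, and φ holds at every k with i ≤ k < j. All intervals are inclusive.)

Need some j in [0,1] with F[<=3] ((¬busy ∨ grant) ∨ ¬req), and ack at every k in [0,j-1].
  j=0: F[<=3] ((¬busy ∨ grant) ∨ ¬req) holds; no prefix to check → satisfied.

Holds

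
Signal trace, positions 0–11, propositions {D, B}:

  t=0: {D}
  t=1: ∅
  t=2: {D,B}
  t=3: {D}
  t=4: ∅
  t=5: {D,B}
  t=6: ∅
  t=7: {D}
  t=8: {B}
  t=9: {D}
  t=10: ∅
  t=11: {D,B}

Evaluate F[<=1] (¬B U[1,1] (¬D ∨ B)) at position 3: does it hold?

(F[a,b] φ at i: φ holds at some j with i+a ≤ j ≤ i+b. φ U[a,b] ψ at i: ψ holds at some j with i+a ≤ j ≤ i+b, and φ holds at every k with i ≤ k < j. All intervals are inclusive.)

Check (¬B U[1,1] (¬D ∨ B)) at each j in [3,4]:
  j=3: holds
  j=4: holds
Found at j=3 → formula holds.

Holds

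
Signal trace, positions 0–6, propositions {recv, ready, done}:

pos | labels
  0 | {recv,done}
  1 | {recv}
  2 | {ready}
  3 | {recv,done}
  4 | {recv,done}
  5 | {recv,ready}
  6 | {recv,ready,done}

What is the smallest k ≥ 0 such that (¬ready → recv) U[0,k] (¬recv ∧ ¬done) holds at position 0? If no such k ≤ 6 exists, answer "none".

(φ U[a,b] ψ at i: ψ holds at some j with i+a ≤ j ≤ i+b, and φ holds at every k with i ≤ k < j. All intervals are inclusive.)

Need earliest j ≥ 0 with (¬recv ∧ ¬done), and (¬ready → recv) at every k in [0,j-1].
  j=0: rhs fails.
  j=1: rhs fails.
  j=2: rhs holds; lhs holds on [0,1]. k = 2.

2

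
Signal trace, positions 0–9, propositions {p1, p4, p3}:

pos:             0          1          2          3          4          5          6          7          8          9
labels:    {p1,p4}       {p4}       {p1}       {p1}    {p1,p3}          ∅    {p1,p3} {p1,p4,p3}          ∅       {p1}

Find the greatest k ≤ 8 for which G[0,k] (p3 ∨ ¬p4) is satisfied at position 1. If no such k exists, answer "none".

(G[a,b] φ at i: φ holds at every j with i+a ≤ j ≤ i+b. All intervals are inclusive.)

none

(p3 ∨ ¬p4) must hold from j=1 onward; find where it first fails.
  j=1: fails → no k works.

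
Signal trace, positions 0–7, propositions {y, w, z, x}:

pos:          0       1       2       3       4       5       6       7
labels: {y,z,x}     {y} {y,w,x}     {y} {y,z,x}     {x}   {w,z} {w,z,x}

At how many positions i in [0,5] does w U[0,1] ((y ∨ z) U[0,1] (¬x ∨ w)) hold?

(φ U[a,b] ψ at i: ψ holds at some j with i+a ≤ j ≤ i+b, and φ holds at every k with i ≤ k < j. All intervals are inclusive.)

Evaluate at each i in [0,5]:
  i=0: ✓ (rhs at j=0)
  i=1: ✓ (rhs at j=1)
  i=2: ✓ (rhs at j=2)
  i=3: ✓ (rhs at j=3)
  i=4: ✗ (no rhs in [4,5])
  i=5: ✗ (lhs fails at k=5 before rhs at j=6)
Positions where it holds: {0, 1, 2, 3} → 4.

4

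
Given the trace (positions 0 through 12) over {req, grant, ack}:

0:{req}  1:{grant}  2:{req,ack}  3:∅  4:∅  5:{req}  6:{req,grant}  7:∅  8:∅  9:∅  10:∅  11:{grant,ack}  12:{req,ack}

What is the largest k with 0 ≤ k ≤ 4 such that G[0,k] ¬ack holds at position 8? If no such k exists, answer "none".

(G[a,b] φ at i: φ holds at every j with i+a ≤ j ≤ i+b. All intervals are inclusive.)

2

¬ack must hold from j=8 onward; find where it first fails.
  j=8: holds
  j=9: holds
  j=10: holds
  j=11: fails
Holds on [8,10], so largest k = 2.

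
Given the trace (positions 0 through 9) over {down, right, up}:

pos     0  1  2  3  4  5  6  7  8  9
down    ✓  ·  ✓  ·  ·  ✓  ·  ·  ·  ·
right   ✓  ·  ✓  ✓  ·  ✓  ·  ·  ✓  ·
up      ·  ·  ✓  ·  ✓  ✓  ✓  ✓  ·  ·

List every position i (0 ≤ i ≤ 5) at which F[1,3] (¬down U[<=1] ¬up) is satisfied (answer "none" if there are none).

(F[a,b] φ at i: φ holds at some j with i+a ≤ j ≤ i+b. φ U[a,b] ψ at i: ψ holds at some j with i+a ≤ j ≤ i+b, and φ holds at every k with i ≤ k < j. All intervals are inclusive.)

0, 1, 2, 4, 5

Evaluate at each i in [0,5]:
  i=0: ✓ (witness j=1)
  i=1: ✓ (witness j=3)
  i=2: ✓ (witness j=3)
  i=3: ✗ (none in [4,6])
  i=4: ✓ (witness j=7)
  i=5: ✓ (witness j=7)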